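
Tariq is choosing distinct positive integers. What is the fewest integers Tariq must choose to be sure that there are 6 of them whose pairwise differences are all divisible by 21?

Integers whose pairwise differences are multiples of 21 are exactly those sharing a remainder mod 21. Pigeonhole: the 21 residue classes mod 21 are the pigeonholes.
With 105 integers one could put 5 in each residue class and have no class reach 6.
The 106th integer pushes some class to 6, so 21·5 + 1 = 106.

106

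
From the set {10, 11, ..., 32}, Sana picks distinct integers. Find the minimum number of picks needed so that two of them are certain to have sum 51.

A set avoiding the sum 51 can contain at most one of each pair {x, 51−x}, plus the 9 elements whose complement lies outside the range.
The integers 10, …, 25 (16 of them) are such a set: any two sum to at least 10+11 = 21 and at most 24+25 = 49 < 51.
Any 17th integer completes one of the 7 pairs, so 17 choices force a sum of 51.

17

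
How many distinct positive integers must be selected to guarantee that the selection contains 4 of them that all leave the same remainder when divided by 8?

25

Pigeonhole: the 8 residue classes mod 8 are the pigeonholes.
With 24 integers one could put 3 in each residue class and have no class reach 4.
The 25th integer pushes some class to 4, so 8·3 + 1 = 25.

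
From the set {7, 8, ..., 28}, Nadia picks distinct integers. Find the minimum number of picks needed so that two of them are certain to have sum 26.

Group the elements by complementary pair {x, 26−x}: {7,19}, {8,18}, {9,17}, …, giving 6 two-element pairs, the single value 13 (it cannot pair with itself since the integers are distinct), and 9 integers whose partner 26−x falls outside [7,28].
By the pigeonhole principle, treating each of those 16 groups as a pigeonhole, one can pick one integer per group — 16 integers — with no two summing to 26.
The 17th integer lands in an occupied pair, forcing a sum of 26.

17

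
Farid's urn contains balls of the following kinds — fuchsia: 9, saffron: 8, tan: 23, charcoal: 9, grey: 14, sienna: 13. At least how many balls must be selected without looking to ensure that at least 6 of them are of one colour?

An adversary could hand out at most 5 balls per colour: 5 + 5 + 5 + 5 + 5 + 5 = 30 balls and still no colour has 6.
Pigeonhole: one more ball lands in a colour already at 5, so 31 draws are enough and 30 are not.

31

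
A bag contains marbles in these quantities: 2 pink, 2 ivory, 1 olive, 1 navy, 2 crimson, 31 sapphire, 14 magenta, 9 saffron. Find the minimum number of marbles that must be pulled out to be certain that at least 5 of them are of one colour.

21

An adversary could hand out at most 4 marbles per colour (5 colours run out sooner): 2 + 2 + 1 + 1 + 2 + 4 + 4 + 4 = 20 marbles and still no colour has 5.
Pigeonhole: one more marble lands in a colour already at 4, so 21 draws are enough and 20 are not.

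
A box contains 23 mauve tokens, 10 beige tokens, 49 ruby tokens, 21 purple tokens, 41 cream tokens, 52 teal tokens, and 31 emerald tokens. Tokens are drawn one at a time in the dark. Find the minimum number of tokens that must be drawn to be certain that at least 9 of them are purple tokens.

In the worst case for collecting purple tokens, every non-purple token comes out first.
There are 23 + 10 + 49 + 41 + 52 + 31 = 206 non-purple tokens altogether.
After those, each further token must be purple, so 206 + 9 = 215 draws guarantee 9 purple tokens.

215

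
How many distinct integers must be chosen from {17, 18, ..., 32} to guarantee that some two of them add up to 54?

12

Two chosen integers sum to 54 exactly when both halves of some pair {x, 54−x} with 22 ≤ x ≤ 54−x ≤ 32 are chosen — 5 such pairs.
The remaining 6 elements (those with no distinct partner in range) can never complete a 54-sum, so the worst case takes all of them and one from each pair: 6 + 5 = 11.
By the pigeonhole principle, the 12th integer has to be the second member of some pair, so 11 + 1 = 12.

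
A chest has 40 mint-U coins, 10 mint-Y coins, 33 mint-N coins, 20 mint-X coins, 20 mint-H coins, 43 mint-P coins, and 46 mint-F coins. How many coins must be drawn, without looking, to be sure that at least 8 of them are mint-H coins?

200

In the worst case for collecting mint-H coins, every non-mint-H coin comes out first.
There are 40 + 10 + 33 + 20 + 43 + 46 = 192 non-mint-H coins altogether.
After those, each further coin must be mint-H, so 192 + 8 = 200 draws guarantee 8 mint-H coins.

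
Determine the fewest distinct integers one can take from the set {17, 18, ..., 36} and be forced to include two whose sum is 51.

Two chosen integers sum to 51 exactly when both halves of some pair {x, 51−x} with 17 ≤ x ≤ 51−x ≤ 34 are chosen — 9 such pairs.
The remaining 2 elements (those with no distinct partner in range) can never complete a 51-sum, so the worst case takes all of them and one from each pair: 2 + 9 = 11.
Pigeonhole: the 12th integer has to be the second member of some pair, so 11 + 1 = 12.

12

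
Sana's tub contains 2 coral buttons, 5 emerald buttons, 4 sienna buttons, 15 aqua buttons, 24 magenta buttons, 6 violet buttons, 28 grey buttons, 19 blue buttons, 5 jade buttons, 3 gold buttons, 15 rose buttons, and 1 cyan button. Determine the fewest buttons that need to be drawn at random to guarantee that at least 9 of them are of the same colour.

67

By pigeonhole, put each drawn button into a box by colour. The largest draw with every box below 9 takes min(count, 8) from each colour; colours with fewer than 8 contribute all they have.
Σ min(cᵢ, 8) = 2 + 5 + 4 + 8 + 8 + 6 + 8 + 8 + 5 + 3 + 8 + 1 = 66.
Draw number 66 + 1 = 67 must push one box to 9.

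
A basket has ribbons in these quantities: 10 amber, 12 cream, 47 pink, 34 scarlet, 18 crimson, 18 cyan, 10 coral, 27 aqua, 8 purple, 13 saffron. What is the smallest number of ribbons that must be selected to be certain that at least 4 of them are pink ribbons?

In the worst case for collecting pink ribbons, every non-pink ribbon comes out first.
There are 10 + 12 + 34 + 18 + 18 + 10 + 27 + 8 + 13 = 150 non-pink ribbons altogether.
After those, each further ribbon must be pink, so 150 + 4 = 154 draws guarantee 4 pink ribbons.

154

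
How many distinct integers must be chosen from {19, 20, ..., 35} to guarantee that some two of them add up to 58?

12

Two chosen integers sum to 58 exactly when both halves of some pair {x, 58−x} with 23 ≤ x ≤ 58−x ≤ 35 are chosen — 6 such pairs.
The remaining 5 elements (those with no distinct partner in range) can never complete a 58-sum, so the worst case takes all of them and one from each pair: 5 + 6 = 11.
The 12th integer has to be the second member of some pair, so 11 + 1 = 12.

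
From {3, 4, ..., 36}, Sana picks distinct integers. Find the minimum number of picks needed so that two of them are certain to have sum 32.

Group the elements by complementary pair {x, 32−x}: {3,29}, {4,28}, {5,27}, …, giving 13 two-element pairs, the single value 16 (it cannot pair with itself since the integers are distinct), and 7 integers whose partner 32−x falls outside [3,36].
Treating each of those 21 groups as a pigeonhole, one can pick one integer per group — 21 integers — with no two summing to 32.
The 22nd integer lands in an occupied pair, forcing a sum of 32.

22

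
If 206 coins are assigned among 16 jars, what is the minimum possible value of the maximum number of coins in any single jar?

13

By the pigeonhole principle, the 16 jars are the holes and the 206 coins are the pigeons.
If every jar held at most 12 coins, the total would be at most 16 × 12 = 192, which is less than 206.
So some jar holds at least ⌈206/16⌉ = 13 coins.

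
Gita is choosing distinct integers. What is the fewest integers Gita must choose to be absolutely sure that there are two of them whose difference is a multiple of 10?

11

Integers whose pairwise differences are multiples of 10 are exactly those sharing a remainder mod 10. Pigeonhole: the 10 residue classes mod 10 are the pigeonholes.
With 10 integers one could put 1 in each residue class and have no class reach 2.
The 11th integer pushes some class to 2, so 10·1 + 1 = 11.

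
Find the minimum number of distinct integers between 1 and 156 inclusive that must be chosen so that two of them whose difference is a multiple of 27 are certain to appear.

28

Integers whose pairwise differences are multiples of 27 are exactly those sharing a remainder mod 27. By pigeonhole, the 27 residue classes mod 27 are the pigeonholes.
With 27 integers one could put 1 in each residue class and have no class reach 2.
The 28th integer pushes some class to 2, so 27·1 + 1 = 28.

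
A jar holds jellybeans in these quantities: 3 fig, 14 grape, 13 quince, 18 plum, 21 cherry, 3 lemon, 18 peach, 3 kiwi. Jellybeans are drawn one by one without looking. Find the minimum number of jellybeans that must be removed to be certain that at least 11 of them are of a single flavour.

Put each drawn jellybean into a box by flavour. The largest draw with every box below 11 takes min(count, 10) from each flavour; flavours with fewer than 10 contribute all they have.
Σ min(cᵢ, 10) = 3 + 10 + 10 + 10 + 10 + 3 + 10 + 3 = 59.
Draw number 59 + 1 = 60 must push one box to 11.

60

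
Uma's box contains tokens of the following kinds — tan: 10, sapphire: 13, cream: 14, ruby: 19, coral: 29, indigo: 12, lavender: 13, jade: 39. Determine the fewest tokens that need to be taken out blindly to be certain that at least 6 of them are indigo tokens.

In the worst case for collecting indigo tokens, every non-indigo token comes out first.
There are 10 + 13 + 14 + 19 + 29 + 13 + 39 = 137 non-indigo tokens altogether.
After those, each further token must be indigo, so 137 + 6 = 143 draws guarantee 6 indigo tokens.

143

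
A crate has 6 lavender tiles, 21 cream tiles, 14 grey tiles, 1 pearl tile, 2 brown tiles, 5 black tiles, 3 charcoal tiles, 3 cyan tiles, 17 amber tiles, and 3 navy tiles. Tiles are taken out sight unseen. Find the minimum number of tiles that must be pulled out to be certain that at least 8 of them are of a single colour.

An adversary could hand out at most 7 tiles per colour (7 colours run out sooner): 6 + 7 + 7 + 1 + 2 + 5 + 3 + 3 + 7 + 3 = 44 tiles and still no colour has 8.
One more tile lands in a colour already at 7, so 45 draws are enough and 44 are not.

45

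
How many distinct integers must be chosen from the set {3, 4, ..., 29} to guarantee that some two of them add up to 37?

17

Two chosen integers sum to 37 exactly when both halves of some pair {x, 37−x} with 8 ≤ x ≤ 37−x ≤ 29 are chosen — 11 such pairs.
The remaining 5 elements (those with no distinct partner in range) can never complete a 37-sum, so the worst case takes all of them and one from each pair: 5 + 11 = 16.
By pigeonhole, the 17th integer has to be the second member of some pair, so 16 + 1 = 17.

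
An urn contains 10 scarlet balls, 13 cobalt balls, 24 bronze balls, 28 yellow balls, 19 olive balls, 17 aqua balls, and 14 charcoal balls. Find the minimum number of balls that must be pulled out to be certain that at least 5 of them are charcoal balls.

116

In the worst case for collecting charcoal balls, every non-charcoal ball comes out first.
There are 10 + 13 + 24 + 28 + 19 + 17 = 111 non-charcoal balls altogether.
After those, each further ball must be charcoal, so 111 + 5 = 116 draws guarantee 5 charcoal balls.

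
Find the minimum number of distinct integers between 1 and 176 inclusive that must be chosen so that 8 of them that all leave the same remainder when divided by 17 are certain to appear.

120

The 17 residue classes mod 17 are the pigeonholes.
With 119 integers one could put 7 in each residue class and have no class reach 8.
The 120th integer pushes some class to 8, so 17·7 + 1 = 120.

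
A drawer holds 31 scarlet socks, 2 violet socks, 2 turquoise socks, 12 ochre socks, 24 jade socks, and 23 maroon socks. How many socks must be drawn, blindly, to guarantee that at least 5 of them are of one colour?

By pigeonhole, put each drawn sock into a box by colour. The largest draw with every box below 5 takes min(count, 4) from each colour; colours with fewer than 4 contribute all they have.
Σ min(cᵢ, 4) = 4 + 2 + 2 + 4 + 4 + 4 = 20.
Draw number 20 + 1 = 21 must push one box to 5.

21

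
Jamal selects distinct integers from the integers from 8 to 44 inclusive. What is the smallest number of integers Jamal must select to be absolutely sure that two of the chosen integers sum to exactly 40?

26

A set avoiding the sum 40 can contain at most one of each pair {x, 40−x}, plus the 13 elements whose complement lies outside the range or equal to its own complement.
The integers 20, …, 44 (25 of them) are such a set: any two sum to at least 20+21 = 41 > 40.
By pigeonhole, any 26th integer completes one of the 12 pairs, so 26 choices force a sum of 40.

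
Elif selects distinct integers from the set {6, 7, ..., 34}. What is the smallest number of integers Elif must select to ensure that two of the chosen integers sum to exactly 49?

A set avoiding the sum 49 can contain at most one of each pair {x, 49−x}, plus the 9 elements whose complement lies outside the range.
The integers 6, …, 24 (19 of them) are such a set: any two sum to at least 6+7 = 13 and at most 23+24 = 47 < 49.
By pigeonhole, any 20th integer completes one of the 10 pairs, so 20 choices force a sum of 49.

20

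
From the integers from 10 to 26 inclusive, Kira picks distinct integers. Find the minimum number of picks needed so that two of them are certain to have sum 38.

11

Group the elements by complementary pair {x, 38−x}: {12,26}, {13,25}, {14,24}, …, giving 7 two-element pairs; the single value 19 (it cannot pair with itself since the integers are distinct); and 2 integers whose partner 38−x falls outside [10,26].
Treating each of those 10 groups as a pigeonhole, one can pick one integer per group — 10 integers — with no two summing to 38.
The 11th integer lands in an occupied pair, forcing a sum of 38.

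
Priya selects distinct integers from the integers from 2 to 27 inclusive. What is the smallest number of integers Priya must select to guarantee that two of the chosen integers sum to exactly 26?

Two chosen integers sum to 26 exactly when both halves of some pair {x, 26−x} with 2 ≤ x ≤ 26−x ≤ 24 are chosen — 11 such pairs.
The remaining 4 elements (those with no distinct partner in range) can never complete a 26-sum, so the worst case takes all of them and one from each pair: 4 + 11 = 15.
Pigeonhole: the 16th integer has to be the second member of some pair, so 15 + 1 = 16.

16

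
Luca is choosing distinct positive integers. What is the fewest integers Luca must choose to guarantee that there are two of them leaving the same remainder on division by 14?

15

The 14 residue classes mod 14 are the pigeonholes.
With 14 integers one could put 1 in each residue class and have no class reach 2.
The 15th integer pushes some class to 2, so 14·1 + 1 = 15.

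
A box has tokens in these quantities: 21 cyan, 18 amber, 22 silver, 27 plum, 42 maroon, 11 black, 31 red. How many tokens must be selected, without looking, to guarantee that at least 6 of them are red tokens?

In the worst case for collecting red tokens, every non-red token comes out first.
There are 21 + 18 + 22 + 27 + 42 + 11 = 141 non-red tokens altogether.
After those, each further token must be red, so 141 + 6 = 147 draws guarantee 6 red tokens.

147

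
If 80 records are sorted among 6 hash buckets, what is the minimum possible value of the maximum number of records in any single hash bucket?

The 6 hash buckets are the holes and the 80 records are the pigeons.
If every hash bucket held at most 13 records, the total would be at most 6 × 13 = 78, which is less than 80.
So some hash bucket holds at least ⌈80/6⌉ = 14 records.

14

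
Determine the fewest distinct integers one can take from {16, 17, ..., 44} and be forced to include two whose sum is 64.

18

Two chosen integers sum to 64 exactly when both halves of some pair {x, 64−x} with 20 ≤ x ≤ 64−x ≤ 44 are chosen — 12 such pairs.
The remaining 5 elements (those with no distinct partner in range) can never complete a 64-sum, so the worst case takes all of them and one from each pair: 5 + 12 = 17.
By pigeonhole, the 18th integer has to be the second member of some pair, so 17 + 1 = 18.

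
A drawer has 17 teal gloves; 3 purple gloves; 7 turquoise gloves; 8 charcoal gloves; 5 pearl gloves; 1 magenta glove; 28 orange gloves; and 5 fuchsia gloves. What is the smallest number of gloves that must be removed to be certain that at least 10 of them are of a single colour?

48

An adversary could hand out at most 9 gloves per colour (6 colours run out sooner): 9 + 3 + 7 + 8 + 5 + 1 + 9 + 5 = 47 gloves and still no colour has 10.
By pigeonhole, one more glove lands in a colour already at 9, so 48 draws are enough and 47 are not.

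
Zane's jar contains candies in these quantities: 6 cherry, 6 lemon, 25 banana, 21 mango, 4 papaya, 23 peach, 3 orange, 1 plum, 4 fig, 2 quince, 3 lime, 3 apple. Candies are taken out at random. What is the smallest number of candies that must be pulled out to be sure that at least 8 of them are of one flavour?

Pigeonhole: the 12 flavours are the holes; the candies drawn are the pigeons.
To avoid 8 of any one flavour, the worst case takes at most 7 of each flavour, or every candy of a flavour that has fewer than 7.
That gives 6 + 6 + 7 + 7 + 4 + 7 + 3 + 1 + 4 + 2 + 3 + 3 = 53 candies with no flavour reaching 8.
The next candy forces some flavour to 8, so 53 + 1 = 54.

54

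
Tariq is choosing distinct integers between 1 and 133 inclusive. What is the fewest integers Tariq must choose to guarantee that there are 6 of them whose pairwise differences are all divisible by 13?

Integers whose pairwise differences are multiples of 13 are exactly those sharing a remainder mod 13. The 13 residue classes mod 13 are the pigeonholes.
With 65 integers one could put 5 in each residue class and have no class reach 6.
The 66th integer pushes some class to 6, so 13·5 + 1 = 66.

66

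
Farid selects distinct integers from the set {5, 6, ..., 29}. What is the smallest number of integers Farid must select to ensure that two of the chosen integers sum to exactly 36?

15

A set avoiding the sum 36 can contain at most one of each pair {x, 36−x}, plus the 3 elements whose complement lies outside the range or equal to its own complement.
The integers 5, …, 18 (14 of them) are such a set: any two sum to at least 5+6 = 11 and at most 17+18 = 35 < 36.
By the pigeonhole principle, any 15th integer completes one of the 11 pairs, so 15 choices force a sum of 36.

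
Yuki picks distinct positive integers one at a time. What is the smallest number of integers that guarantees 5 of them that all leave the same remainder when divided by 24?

By pigeonhole, the 24 residue classes mod 24 are the pigeonholes.
With 96 integers one could put 4 in each residue class and have no class reach 5.
The 97th integer pushes some class to 5, so 24·4 + 1 = 97.

97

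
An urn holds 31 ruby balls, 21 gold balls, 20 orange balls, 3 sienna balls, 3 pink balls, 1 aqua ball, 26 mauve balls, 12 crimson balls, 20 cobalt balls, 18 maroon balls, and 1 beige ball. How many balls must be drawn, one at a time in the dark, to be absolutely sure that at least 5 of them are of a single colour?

37

An adversary could hand out at most 4 balls per colour (4 colours run out sooner): 4 + 4 + 4 + 3 + 3 + 1 + 4 + 4 + 4 + 4 + 1 = 36 balls and still no colour has 5.
Pigeonhole: one more ball lands in a colour already at 4, so 37 draws are enough and 36 are not.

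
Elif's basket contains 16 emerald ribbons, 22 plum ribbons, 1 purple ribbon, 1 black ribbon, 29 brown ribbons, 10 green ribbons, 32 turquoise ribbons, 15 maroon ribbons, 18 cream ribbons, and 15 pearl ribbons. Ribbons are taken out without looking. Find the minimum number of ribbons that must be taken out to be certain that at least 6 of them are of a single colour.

43

The 10 colours are the holes; the ribbons drawn are the pigeons.
To avoid 6 of any one colour, the worst case takes at most 5 of each colour, or every ribbon of a colour that has fewer than 5.
That gives 5 + 5 + 1 + 1 + 5 + 5 + 5 + 5 + 5 + 5 = 42 ribbons with no colour reaching 6.
The next ribbon forces some colour to 6, so 42 + 1 = 43.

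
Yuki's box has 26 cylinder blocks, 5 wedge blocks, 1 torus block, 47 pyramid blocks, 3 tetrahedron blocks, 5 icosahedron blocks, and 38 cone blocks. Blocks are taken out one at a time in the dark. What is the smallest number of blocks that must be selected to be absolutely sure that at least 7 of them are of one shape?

An adversary could hand out at most 6 blocks per shape (4 shapes run out sooner): 6 + 5 + 1 + 6 + 3 + 5 + 6 = 32 blocks and still no shape has 7.
One more block lands in a shape already at 6, so 33 draws are enough and 32 are not.

33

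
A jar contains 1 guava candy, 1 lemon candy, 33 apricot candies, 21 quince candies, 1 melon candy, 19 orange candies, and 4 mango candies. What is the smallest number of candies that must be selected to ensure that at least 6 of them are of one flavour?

23

An adversary could hand out at most 5 candies per flavour (4 flavours run out sooner): 1 + 1 + 5 + 5 + 1 + 5 + 4 = 22 candies and still no flavour has 6.
By the pigeonhole principle, one more candy lands in a flavour already at 5, so 23 draws are enough and 22 are not.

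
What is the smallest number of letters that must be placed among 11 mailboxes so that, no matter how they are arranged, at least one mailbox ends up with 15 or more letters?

With 154 letters one could put exactly 14 in each of the 11 mailboxes, and no mailbox would reach 15.
By pigeonhole, one more letter must land in a mailbox that already has 14, giving it 15.
So 11 × 14 + 1 = 155 letters are required.

155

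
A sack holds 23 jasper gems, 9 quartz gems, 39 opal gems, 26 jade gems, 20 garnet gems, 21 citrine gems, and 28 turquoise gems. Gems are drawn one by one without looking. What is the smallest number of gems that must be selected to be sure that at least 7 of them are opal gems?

In the worst case for collecting opal gems, every non-opal gem comes out first.
There are 23 + 9 + 26 + 20 + 21 + 28 = 127 non-opal gems altogether.
After those, each further gem must be opal, so 127 + 7 = 134 draws guarantee 7 opal gems.

134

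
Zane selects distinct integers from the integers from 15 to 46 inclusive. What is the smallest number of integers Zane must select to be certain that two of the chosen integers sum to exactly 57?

19

A set avoiding the sum 57 can contain at most one of each pair {x, 57−x}, plus the 4 elements whose complement lies outside the range.
The integers 29, …, 46 (18 of them) are such a set: any two sum to at least 29+30 = 59 > 57.
By pigeonhole, any 19th integer completes one of the 14 pairs, so 19 choices force a sum of 57.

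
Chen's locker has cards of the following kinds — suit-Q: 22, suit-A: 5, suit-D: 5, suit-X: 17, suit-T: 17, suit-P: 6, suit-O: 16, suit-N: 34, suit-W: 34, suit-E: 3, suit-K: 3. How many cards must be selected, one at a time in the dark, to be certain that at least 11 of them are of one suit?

The 11 suits are the holes; the cards drawn are the pigeons.
To avoid 11 of any one suit, the worst case takes at most 10 of each suit, or every card of a suit that has fewer than 10.
That gives 10 + 5 + 5 + 10 + 10 + 6 + 10 + 10 + 10 + 3 + 3 = 82 cards with no suit reaching 11.
The next card forces some suit to 11, so 82 + 1 = 83.

83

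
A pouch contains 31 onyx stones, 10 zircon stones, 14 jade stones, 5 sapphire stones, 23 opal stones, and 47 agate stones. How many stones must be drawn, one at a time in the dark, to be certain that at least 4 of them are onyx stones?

103

In the worst case for collecting onyx stones, every non-onyx stone comes out first.
There are 10 + 14 + 5 + 23 + 47 = 99 non-onyx stones altogether.
After those, each further stone must be onyx, so 99 + 4 = 103 draws guarantee 4 onyx stones.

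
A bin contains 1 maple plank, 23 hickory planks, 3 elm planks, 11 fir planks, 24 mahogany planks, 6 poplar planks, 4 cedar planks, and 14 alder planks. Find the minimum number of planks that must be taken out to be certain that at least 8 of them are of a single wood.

Put each drawn plank into a box by wood. The largest draw with every box below 8 takes min(count, 7) from each wood; woods with fewer than 7 contribute all they have.
Σ min(cᵢ, 7) = 1 + 7 + 3 + 7 + 7 + 6 + 4 + 7 = 42.
Draw number 42 + 1 = 43 must push one box to 8.

43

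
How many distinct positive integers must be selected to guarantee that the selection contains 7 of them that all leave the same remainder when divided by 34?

205

The 34 residue classes mod 34 are the pigeonholes.
With 204 integers one could put 6 in each residue class and have no class reach 7.
The 205th integer pushes some class to 7, so 34·6 + 1 = 205.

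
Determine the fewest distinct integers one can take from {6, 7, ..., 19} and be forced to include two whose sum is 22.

10

A set avoiding the sum 22 can contain at most one of each pair {x, 22−x}, plus the 4 elements whose complement lies outside the range or equal to its own complement.
The integers 11, …, 19 (9 of them) are such a set: any two sum to at least 11+12 = 23 > 22.
Pigeonhole: any 10th integer completes one of the 5 pairs, so 10 choices force a sum of 22.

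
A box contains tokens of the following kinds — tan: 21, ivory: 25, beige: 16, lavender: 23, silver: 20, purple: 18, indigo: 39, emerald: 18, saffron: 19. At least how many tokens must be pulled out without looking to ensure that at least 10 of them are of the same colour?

82

Put each drawn token into a box by colour. The largest draw with every box below 10 takes min(count, 9) from each colour.
Σ min(cᵢ, 9) = 9 + 9 + 9 + 9 + 9 + 9 + 9 + 9 + 9 = 81.
Draw number 81 + 1 = 82 must push one box to 10.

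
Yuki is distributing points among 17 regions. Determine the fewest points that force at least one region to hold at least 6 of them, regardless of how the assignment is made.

With 85 points one could put exactly 5 in each of the 17 regions, and no region would reach 6.
By pigeonhole, one more point must land in a region that already has 5, giving it 6.
So 17 × 5 + 1 = 86 points are required.

86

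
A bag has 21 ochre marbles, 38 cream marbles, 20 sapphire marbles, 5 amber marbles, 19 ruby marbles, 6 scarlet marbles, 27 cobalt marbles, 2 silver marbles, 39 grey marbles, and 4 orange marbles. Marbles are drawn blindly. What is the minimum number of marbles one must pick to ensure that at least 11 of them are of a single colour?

78

An adversary could hand out at most 10 marbles per colour (4 colours run out sooner): 10 + 10 + 10 + 5 + 10 + 6 + 10 + 2 + 10 + 4 = 77 marbles and still no colour has 11.
One more marble lands in a colour already at 10, so 78 draws are enough and 77 are not.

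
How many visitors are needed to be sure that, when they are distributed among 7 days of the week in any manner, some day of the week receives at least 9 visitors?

57

With 56 visitors one could put exactly 8 in each of the 7 days of the week, and no day of the week would reach 9.
One more visitor must land in a day of the week that already has 8, giving it 9.
So 7 × 8 + 1 = 57 visitors are required.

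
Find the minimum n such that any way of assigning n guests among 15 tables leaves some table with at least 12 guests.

With 165 guests one could put exactly 11 in each of the 15 tables, and no table would reach 12.
By the pigeonhole principle, one more guest must land in a table that already has 11, giving it 12.
So 15 × 11 + 1 = 166 guests are required.

166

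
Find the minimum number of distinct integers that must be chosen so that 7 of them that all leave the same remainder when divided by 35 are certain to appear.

Pigeonhole: the 35 residue classes mod 35 are the pigeonholes.
With 210 integers one could put 6 in each residue class and have no class reach 7.
The 211th integer pushes some class to 7, so 35·6 + 1 = 211.

211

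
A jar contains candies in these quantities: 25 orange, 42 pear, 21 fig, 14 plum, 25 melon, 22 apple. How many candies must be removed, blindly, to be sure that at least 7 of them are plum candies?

142

In the worst case for collecting plum candies, every non-plum candy comes out first.
There are 25 + 42 + 21 + 25 + 22 = 135 non-plum candies altogether.
After those, each further candy must be plum, so 135 + 7 = 142 draws guarantee 7 plum candies.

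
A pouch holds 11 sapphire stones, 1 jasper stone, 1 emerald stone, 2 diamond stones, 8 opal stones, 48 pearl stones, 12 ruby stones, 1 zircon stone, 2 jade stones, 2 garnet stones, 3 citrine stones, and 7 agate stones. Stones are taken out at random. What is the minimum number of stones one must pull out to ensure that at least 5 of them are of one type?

An adversary could hand out at most 4 stones per type (7 types run out sooner): 4 + 1 + 1 + 2 + 4 + 4 + 4 + 1 + 2 + 2 + 3 + 4 = 32 stones and still no type has 5.
Pigeonhole: one more stone lands in a type already at 4, so 33 draws are enough and 32 are not.

33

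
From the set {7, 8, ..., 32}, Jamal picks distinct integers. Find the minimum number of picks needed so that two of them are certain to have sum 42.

16

Two chosen integers sum to 42 exactly when both halves of some pair {x, 42−x} with 10 ≤ x ≤ 42−x ≤ 32 are chosen — 11 such pairs.
The remaining 4 elements (those with no distinct partner in range) can never complete a 42-sum, so the worst case takes all of them and one from each pair: 4 + 11 = 15.
By the pigeonhole principle, the 16th integer has to be the second member of some pair, so 15 + 1 = 16.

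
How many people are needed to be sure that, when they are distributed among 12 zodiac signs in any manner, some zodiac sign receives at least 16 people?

With 180 people one could put exactly 15 in each of the 12 zodiac signs, and no zodiac sign would reach 16.
Pigeonhole: one more person must land in a zodiac sign that already has 15, giving it 16.
So 12 × 15 + 1 = 181 people are required.

181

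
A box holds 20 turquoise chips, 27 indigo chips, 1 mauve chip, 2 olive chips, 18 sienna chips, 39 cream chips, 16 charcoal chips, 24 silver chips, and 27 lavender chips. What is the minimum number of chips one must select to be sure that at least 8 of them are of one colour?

53

By the pigeonhole principle, put each drawn chip into a box by colour. The largest draw with every box below 8 takes min(count, 7) from each colour; colours with fewer than 7 contribute all they have.
Σ min(cᵢ, 7) = 7 + 7 + 1 + 2 + 7 + 7 + 7 + 7 + 7 = 52.
Draw number 52 + 1 = 53 must push one box to 8.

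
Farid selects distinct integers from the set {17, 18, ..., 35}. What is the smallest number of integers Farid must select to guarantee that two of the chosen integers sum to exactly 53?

Group the elements by complementary pair {x, 53−x}: {18,35}, {19,34}, {20,33}, …, giving 9 two-element pairs and 1 integer whose partner 53−x falls outside [17,35].
Treating each of those 10 groups as a pigeonhole, one can pick one integer per group — 10 integers — with no two summing to 53.
The 11th integer lands in an occupied pair, forcing a sum of 53.

11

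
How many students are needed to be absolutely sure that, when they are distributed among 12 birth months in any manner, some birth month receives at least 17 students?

193

With 192 students one could put exactly 16 in each of the 12 birth months, and no birth month would reach 17.
One more student must land in a birth month that already has 16, giving it 17.
So 12 × 16 + 1 = 193 students are required.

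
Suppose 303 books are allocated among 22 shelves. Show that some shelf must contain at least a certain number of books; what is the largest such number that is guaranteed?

14

By pigeonhole, the 22 shelves are the holes and the 303 books are the pigeons.
If every shelf held at most 13 books, the total would be at most 22 × 13 = 286, which is less than 303.
So some shelf holds at least ⌈303/22⌉ = 14 books.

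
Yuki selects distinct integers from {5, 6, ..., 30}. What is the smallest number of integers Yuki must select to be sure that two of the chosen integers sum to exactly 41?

Group the elements by complementary pair {x, 41−x}: {11,30}, {12,29}, {13,28}, …, giving 10 two-element pairs and 6 integers whose partner 41−x falls outside [5,30].
Treating each of those 16 groups as a pigeonhole, one can pick one integer per group — 16 integers — with no two summing to 41.
The 17th integer lands in an occupied pair, forcing a sum of 41.

17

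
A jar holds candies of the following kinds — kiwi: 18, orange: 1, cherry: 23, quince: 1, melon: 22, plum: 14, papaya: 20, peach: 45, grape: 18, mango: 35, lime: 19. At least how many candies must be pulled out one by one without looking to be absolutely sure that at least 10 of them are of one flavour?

84

An adversary could hand out at most 9 candies per flavour (orange, quince run out sooner): 9 + 1 + 9 + 1 + 9 + 9 + 9 + 9 + 9 + 9 + 9 = 83 candies and still no flavour has 10.
Pigeonhole: one more candy lands in a flavour already at 9, so 84 draws are enough and 83 are not.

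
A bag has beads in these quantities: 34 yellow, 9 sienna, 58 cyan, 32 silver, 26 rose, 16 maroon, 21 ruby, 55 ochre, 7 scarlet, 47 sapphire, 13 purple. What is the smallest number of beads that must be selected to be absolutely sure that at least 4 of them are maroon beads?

In the worst case for collecting maroon beads, every non-maroon bead comes out first.
There are 34 + 9 + 58 + 32 + 26 + 21 + 55 + 7 + 47 + 13 = 302 non-maroon beads altogether.
After those, each further bead must be maroon, so 302 + 4 = 306 draws guarantee 4 maroon beads.

306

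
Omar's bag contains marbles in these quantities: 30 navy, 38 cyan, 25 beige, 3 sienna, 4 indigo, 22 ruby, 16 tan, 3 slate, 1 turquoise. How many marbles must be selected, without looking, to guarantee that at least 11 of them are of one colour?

62

The 9 colours are the holes; the marbles drawn are the pigeons.
To avoid 11 of any one colour, the worst case takes at most 10 of each colour, or every marble of a colour that has fewer than 10.
That gives 10 + 10 + 10 + 3 + 4 + 10 + 10 + 3 + 1 = 61 marbles with no colour reaching 11.
The next marble forces some colour to 11, so 61 + 1 = 62.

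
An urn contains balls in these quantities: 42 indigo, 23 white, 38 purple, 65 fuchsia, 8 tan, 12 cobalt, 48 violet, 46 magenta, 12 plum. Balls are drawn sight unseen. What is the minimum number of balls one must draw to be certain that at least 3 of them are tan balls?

In the worst case for collecting tan balls, every non-tan ball comes out first.
There are 42 + 23 + 38 + 65 + 12 + 48 + 46 + 12 = 286 non-tan balls altogether.
After those, each further ball must be tan, so 286 + 3 = 289 draws guarantee 3 tan balls.

289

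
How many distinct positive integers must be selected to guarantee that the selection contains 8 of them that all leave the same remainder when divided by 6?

Pigeonhole: the 6 residue classes mod 6 are the pigeonholes.
With 42 integers one could put 7 in each residue class and have no class reach 8.
The 43rd integer pushes some class to 8, so 6·7 + 1 = 43.

43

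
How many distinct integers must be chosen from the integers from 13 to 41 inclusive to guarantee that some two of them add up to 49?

Two chosen integers sum to 49 exactly when both halves of some pair {x, 49−x} with 13 ≤ x ≤ 49−x ≤ 36 are chosen — 12 such pairs.
The remaining 5 elements (those with no distinct partner in range) can never complete a 49-sum, so the worst case takes all of them and one from each pair: 5 + 12 = 17.
The 18th integer has to be the second member of some pair, so 17 + 1 = 18.

18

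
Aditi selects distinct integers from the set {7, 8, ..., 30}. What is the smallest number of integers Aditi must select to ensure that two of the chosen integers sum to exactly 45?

Two chosen integers sum to 45 exactly when both halves of some pair {x, 45−x} with 15 ≤ x ≤ 45−x ≤ 30 are chosen — 8 such pairs.
The remaining 8 elements (those with no distinct partner in range) can never complete a 45-sum, so the worst case takes all of them and one from each pair: 8 + 8 = 16.
By pigeonhole, the 17th integer has to be the second member of some pair, so 16 + 1 = 17.

17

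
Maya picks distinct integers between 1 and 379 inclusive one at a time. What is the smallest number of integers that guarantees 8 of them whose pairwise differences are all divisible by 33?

232

Integers whose pairwise differences are multiples of 33 are exactly those sharing a remainder mod 33. By pigeonhole, the 33 residue classes mod 33 are the pigeonholes.
With 231 integers one could put 7 in each residue class and have no class reach 8.
The 232nd integer pushes some class to 8, so 33·7 + 1 = 232.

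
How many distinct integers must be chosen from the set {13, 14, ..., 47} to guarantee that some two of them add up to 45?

A set avoiding the sum 45 can contain at most one of each pair {x, 45−x}, plus the 15 elements whose complement lies outside the range.
The integers 23, …, 47 (25 of them) are such a set: any two sum to at least 23+24 = 47 > 45.
By the pigeonhole principle, any 26th integer completes one of the 10 pairs, so 26 choices force a sum of 45.

26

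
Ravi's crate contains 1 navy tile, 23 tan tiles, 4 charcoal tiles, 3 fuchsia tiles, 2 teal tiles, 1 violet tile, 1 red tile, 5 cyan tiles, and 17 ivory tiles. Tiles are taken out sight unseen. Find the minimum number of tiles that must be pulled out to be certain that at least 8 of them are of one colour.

32

An adversary could hand out at most 7 tiles per colour (7 colours run out sooner): 1 + 7 + 4 + 3 + 2 + 1 + 1 + 5 + 7 = 31 tiles and still no colour has 8.
One more tile lands in a colour already at 7, so 32 draws are enough and 31 are not.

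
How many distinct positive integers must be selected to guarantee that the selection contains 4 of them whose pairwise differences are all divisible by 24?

73

Integers whose pairwise differences are multiples of 24 are exactly those sharing a remainder mod 24. The 24 residue classes mod 24 are the pigeonholes.
With 72 integers one could put 3 in each residue class and have no class reach 4.
The 73rd integer pushes some class to 4, so 24·3 + 1 = 73.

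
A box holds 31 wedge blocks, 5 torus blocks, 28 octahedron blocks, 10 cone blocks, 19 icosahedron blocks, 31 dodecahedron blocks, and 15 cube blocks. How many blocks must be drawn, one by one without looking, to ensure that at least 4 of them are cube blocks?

In the worst case for collecting cube blocks, every non-cube block comes out first.
There are 31 + 5 + 28 + 10 + 19 + 31 = 124 non-cube blocks altogether.
After those, each further block must be cube, so 124 + 4 = 128 draws guarantee 4 cube blocks.

128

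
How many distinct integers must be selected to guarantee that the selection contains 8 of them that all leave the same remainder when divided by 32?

225

The 32 residue classes mod 32 are the pigeonholes.
With 224 integers one could put 7 in each residue class and have no class reach 8.
The 225th integer pushes some class to 8, so 32·7 + 1 = 225.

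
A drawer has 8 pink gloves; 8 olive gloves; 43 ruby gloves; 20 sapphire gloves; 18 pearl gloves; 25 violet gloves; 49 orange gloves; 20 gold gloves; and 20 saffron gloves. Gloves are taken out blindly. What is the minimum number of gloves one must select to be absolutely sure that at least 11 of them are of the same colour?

87

An adversary could hand out at most 10 gloves per colour (pink, olive run out sooner): 8 + 8 + 10 + 10 + 10 + 10 + 10 + 10 + 10 = 86 gloves and still no colour has 11.
By pigeonhole, one more glove lands in a colour already at 10, so 87 draws are enough and 86 are not.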